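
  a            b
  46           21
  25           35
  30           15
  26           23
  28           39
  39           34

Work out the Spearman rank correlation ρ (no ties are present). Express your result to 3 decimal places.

Rank a: 6, 1, 4, 2, 3, 5
Rank b: 2, 5, 1, 3, 6, 4
d = rank(a) − rank(b): 4, -4, 3, -1, -3, 1; Σd² = 52
ρ = 1 − 6Σd² / [n(n²−1)] = 1 − 6×52 / (6×35) = 1 − 312/210 ≈ -0.486

-0.486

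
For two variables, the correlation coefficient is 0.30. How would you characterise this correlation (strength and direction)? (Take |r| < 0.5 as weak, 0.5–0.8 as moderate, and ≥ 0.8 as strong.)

r = 0.30 > 0 so the relationship is positive.
|r| = 0.30, which falls in the weak range.

weak positive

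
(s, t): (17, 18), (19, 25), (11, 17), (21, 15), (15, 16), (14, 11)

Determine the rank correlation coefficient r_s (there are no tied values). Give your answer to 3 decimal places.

0.200

Rank s: 4, 5, 1, 6, 3, 2
Rank t: 5, 6, 4, 2, 3, 1
d = rank(s) − rank(t): -1, -1, -3, 4, 0, 1; Σd² = 28
ρ = 1 − 6Σd² / [n(n²−1)] = 1 − 6×28 / (6×35) = 1 − 168/210 ≈ 0.200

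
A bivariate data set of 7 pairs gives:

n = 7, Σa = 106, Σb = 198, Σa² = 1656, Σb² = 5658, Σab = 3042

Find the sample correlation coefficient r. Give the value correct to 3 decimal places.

r = (nΣab − ΣaΣb) / √[(nΣa² − (Σa)²)(nΣb² − (Σb)²)]
Numerator: 7×3042 − 106×198 = 306
Denominator: √[(11592 − 11236)(39606 − 39204)] = √[356 × 402] = 378.3015
r = 306 / 378.3015 ≈ 0.809

0.809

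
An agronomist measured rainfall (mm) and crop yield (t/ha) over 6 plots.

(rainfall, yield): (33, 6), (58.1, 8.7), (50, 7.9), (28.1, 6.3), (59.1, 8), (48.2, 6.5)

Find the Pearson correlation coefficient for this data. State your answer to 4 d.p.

n = 6, Σx = 276.5, Σy = 43.4, Σx² = 13570.27, Σy² = 320.04, Σxy = 2061.6
nΣxy − ΣxΣy = 12369.6 − 12000.1 = 369.5
nΣx² − (Σx)² = 81421.62 − 76452.25 = 4969.37; nΣy² − (Σy)² = 1920.24 − 1883.56 = 36.68
r = 369.5 / √(4969.37 × 36.68) = 369.5 / 426.9385 ≈ 0.8655

0.8655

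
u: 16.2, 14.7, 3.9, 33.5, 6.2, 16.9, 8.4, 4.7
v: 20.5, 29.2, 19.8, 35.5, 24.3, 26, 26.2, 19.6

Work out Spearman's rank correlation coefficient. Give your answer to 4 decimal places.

Rank u: 6, 5, 1, 8, 3, 7, 4, 2
Rank v: 3, 7, 2, 8, 4, 5, 6, 1
d = rank(u) − rank(v): 3, -2, -1, 0, -1, 2, -2, 1; Σd² = 24
ρ = 1 − 6Σd² / [n(n²−1)] = 1 − 6×24 / (8×63) = 1 − 144/504 ≈ 0.7143

0.7143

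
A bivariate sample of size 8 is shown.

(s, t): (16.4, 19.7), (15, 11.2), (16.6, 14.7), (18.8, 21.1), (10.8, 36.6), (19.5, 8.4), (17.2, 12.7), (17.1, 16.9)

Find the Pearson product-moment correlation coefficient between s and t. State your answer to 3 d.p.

-0.750

n = 8, Σs = 131.4, Σt = 141.3, Σs² = 2208.1, Σt² = 3031.85, Σst = 2198.29
nΣst − ΣsΣt = 17586.32 − 18566.82 = -980.5
nΣs² − (Σs)² = 17664.8 − 17265.96 = 398.84; nΣt² − (Σt)² = 24254.8 − 19965.69 = 4289.11
r = -980.5 / √(398.84 × 4289.11) = -980.5 / 1307.9253 ≈ -0.750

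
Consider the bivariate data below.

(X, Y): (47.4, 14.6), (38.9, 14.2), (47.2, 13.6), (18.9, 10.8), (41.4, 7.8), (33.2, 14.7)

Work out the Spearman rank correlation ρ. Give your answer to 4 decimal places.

0.0857

Rank X: 6, 3, 5, 1, 4, 2
Rank Y: 5, 4, 3, 2, 1, 6
d = rank(X) − rank(Y): 1, -1, 2, -1, 3, -4; Σd² = 32
ρ = 1 − 6Σd² / [n(n²−1)] = 1 − 6×32 / (6×35) = 1 − 192/210 ≈ 0.0857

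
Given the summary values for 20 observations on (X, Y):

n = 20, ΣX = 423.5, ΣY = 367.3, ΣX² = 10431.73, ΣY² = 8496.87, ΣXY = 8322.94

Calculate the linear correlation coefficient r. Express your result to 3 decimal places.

0.341

r = (nΣXY − ΣXΣY) / √[(nΣX² − (ΣX)²)(nΣY² − (ΣY)²)]
Numerator: 20×8322.94 − 423.5×367.3 = 10907.25
Denominator: √[(208634.6 − 179352.25)(169937.4 − 134909.29)] = √[29282.35 × 35028.11] = 32026.6354
r = 10907.25 / 32026.6354 ≈ 0.341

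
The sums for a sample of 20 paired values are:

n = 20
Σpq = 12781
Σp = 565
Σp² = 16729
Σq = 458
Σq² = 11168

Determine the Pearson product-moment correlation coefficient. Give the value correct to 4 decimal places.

-0.2180

r = (nΣpq − ΣpΣq) / √[(nΣp² − (Σp)²)(nΣq² − (Σq)²)]
Numerator: 20×12781 − 565×458 = -3150
Denominator: √[(334580 − 319225)(223360 − 209764)] = √[15355 × 13596] = 14448.7570
r = -3150 / 14448.7570 ≈ -0.2180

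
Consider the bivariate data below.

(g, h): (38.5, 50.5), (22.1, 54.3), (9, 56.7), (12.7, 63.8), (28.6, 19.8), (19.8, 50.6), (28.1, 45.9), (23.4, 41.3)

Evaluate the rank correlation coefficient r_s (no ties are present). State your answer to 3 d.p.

Rank g: 8, 4, 1, 2, 7, 3, 6, 5
Rank h: 4, 6, 7, 8, 1, 5, 3, 2
d = rank(g) − rank(h): 4, -2, -6, -6, 6, -2, 3, 3; Σd² = 150
ρ = 1 − 6Σd² / [n(n²−1)] = 1 − 6×150 / (8×63) = 1 − 900/504 ≈ -0.786

-0.786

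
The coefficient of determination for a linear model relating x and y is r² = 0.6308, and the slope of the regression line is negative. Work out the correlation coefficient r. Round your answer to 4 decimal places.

-0.7942

|r| = √0.6308 = 0.7942
The association is negative, so r = −0.7942.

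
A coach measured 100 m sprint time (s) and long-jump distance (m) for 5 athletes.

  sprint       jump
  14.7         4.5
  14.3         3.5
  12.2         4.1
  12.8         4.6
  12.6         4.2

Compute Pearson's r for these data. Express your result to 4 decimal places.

-0.1921

n = 5, Σx = 66.6, Σy = 20.9, Σx² = 892.02, Σy² = 88.11, Σxy = 278.02
nΣxy − ΣxΣy = 1390.1 − 1391.94 = -1.84
nΣx² − (Σx)² = 4460.1 − 4435.56 = 24.54; nΣy² − (Σy)² = 440.55 − 436.81 = 3.74
r = -1.84 / √(24.54 × 3.74) = -1.84 / 9.5802 ≈ -0.1921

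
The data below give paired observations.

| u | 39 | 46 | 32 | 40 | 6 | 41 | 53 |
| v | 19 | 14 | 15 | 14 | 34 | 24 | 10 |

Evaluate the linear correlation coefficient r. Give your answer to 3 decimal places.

n = 7, Σu = 257, Σv = 130, Σu² = 10787, Σv² = 2810, Σuv = 4143
nΣuv − ΣuΣv = 29001 − 33410 = -4409
nΣu² − (Σu)² = 75509 − 66049 = 9460; nΣv² − (Σv)² = 19670 − 16900 = 2770
r = -4409 / √(9460 × 2770) = -4409 / 5119.0038 ≈ -0.861

-0.861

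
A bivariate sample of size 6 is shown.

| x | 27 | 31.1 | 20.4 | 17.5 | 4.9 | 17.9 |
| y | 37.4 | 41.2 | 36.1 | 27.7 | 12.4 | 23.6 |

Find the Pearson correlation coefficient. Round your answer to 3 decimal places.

n = 6, Σx = 118.8, Σy = 178.4, Σx² = 2763.04, Σy² = 5877.42, Σxy = 3995.51
nΣxy − ΣxΣy = 23973.06 − 21193.92 = 2779.14
nΣx² − (Σx)² = 16578.24 − 14113.44 = 2464.8; nΣy² − (Σy)² = 35264.52 − 31826.56 = 3437.96
r = 2779.14 / √(2464.8 × 3437.96) = 2779.14 / 2910.9936 ≈ 0.955

0.955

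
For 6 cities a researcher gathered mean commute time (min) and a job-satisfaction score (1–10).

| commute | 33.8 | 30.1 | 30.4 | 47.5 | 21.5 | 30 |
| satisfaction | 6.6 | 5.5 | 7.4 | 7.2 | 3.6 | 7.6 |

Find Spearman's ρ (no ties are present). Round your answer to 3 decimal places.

Rank commute: 5, 3, 4, 6, 1, 2
Rank satisfaction: 3, 2, 5, 4, 1, 6
d = rank(commute) − rank(satisfaction): 2, 1, -1, 2, 0, -4; Σd² = 26
ρ = 1 − 6Σd² / [n(n²−1)] = 1 − 6×26 / (6×35) = 1 − 156/210 ≈ 0.257

0.257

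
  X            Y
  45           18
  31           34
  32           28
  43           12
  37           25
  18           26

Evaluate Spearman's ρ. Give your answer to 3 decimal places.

Rank X: 6, 2, 3, 5, 4, 1
Rank Y: 2, 6, 5, 1, 3, 4
d = rank(X) − rank(Y): 4, -4, -2, 4, 1, -3; Σd² = 62
ρ = 1 − 6Σd² / [n(n²−1)] = 1 − 6×62 / (6×35) = 1 − 372/210 ≈ -0.771

-0.771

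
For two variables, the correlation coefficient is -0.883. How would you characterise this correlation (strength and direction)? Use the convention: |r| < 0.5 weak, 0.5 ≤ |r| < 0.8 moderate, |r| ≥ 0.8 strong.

strong negative

r = -0.883 < 0 so the relationship is negative.
|r| = 0.883, which falls in the strong range.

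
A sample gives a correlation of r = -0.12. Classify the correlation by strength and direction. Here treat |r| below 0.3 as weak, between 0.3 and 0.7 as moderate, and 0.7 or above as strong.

weak negative

r = -0.12 < 0 so the relationship is negative.
|r| = 0.12, which falls in the weak range.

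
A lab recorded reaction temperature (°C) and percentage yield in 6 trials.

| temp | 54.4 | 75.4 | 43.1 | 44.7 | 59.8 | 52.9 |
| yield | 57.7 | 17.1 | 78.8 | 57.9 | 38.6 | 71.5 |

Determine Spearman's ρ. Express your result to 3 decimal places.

Rank temp: 4, 6, 1, 2, 5, 3
Rank yield: 3, 1, 6, 4, 2, 5
d = rank(temp) − rank(yield): 1, 5, -5, -2, 3, -2; Σd² = 68
ρ = 1 − 6Σd² / [n(n²−1)] = 1 − 6×68 / (6×35) = 1 − 408/210 ≈ -0.943

-0.943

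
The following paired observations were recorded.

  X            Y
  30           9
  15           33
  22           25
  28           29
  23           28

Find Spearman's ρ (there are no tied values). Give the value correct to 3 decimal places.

Rank X: 5, 1, 2, 4, 3
Rank Y: 1, 5, 2, 4, 3
d = rank(X) − rank(Y): 4, -4, 0, 0, 0; Σd² = 32
ρ = 1 − 6Σd² / [n(n²−1)] = 1 − 6×32 / (5×24) = 1 − 192/120 ≈ -0.600

-0.600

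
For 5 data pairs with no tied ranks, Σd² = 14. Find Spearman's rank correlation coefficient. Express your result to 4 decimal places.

0.3000

ρ = 1 − 6Σd² / [n(n²−1)] = 1 − 6×14 / (5×24)
  = 1 − 84/120 = 1 − 0.70000 ≈ 0.3000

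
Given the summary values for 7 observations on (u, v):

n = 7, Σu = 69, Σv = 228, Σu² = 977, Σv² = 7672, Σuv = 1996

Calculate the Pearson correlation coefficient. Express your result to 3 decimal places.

r = (nΣuv − ΣuΣv) / √[(nΣu² − (Σu)²)(nΣv² − (Σv)²)]
Numerator: 7×1996 − 69×228 = -1760
Denominator: √[(6839 − 4761)(53704 − 51984)] = √[2078 × 1720] = 1890.5449
r = -1760 / 1890.5449 ≈ -0.931

-0.931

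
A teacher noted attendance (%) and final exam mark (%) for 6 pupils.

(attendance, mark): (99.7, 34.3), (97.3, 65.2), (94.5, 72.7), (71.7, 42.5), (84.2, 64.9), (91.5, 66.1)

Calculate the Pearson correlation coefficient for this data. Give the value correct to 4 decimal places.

n = 6, Σx = 538.9, Σy = 345.7, Σx² = 48940.41, Σy² = 21100.29, Σxy = 31193.8
nΣxy − ΣxΣy = 187162.8 − 186297.73 = 865.07
nΣx² − (Σx)² = 293642.46 − 290413.21 = 3229.25; nΣy² − (Σy)² = 126601.74 − 119508.49 = 7093.25
r = 865.07 / √(3229.25 × 7093.25) = 865.07 / 4786.0085 ≈ 0.1807

0.1807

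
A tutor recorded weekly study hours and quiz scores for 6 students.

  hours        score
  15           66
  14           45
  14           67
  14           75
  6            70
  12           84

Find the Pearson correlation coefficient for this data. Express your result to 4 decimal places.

-0.2381

n = 6, Σx = 75, Σy = 407, Σx² = 993, Σy² = 28451, Σxy = 5036
nΣxy − ΣxΣy = 30216 − 30525 = -309
nΣx² − (Σx)² = 5958 − 5625 = 333; nΣy² − (Σy)² = 170706 − 165649 = 5057
r = -309 / √(333 × 5057) = -309 / 1297.6829 ≈ -0.2381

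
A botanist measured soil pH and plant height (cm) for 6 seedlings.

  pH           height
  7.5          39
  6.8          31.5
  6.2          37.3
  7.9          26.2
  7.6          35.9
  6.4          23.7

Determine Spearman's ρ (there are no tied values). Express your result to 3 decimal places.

-0.086

Rank pH: 4, 3, 1, 6, 5, 2
Rank height: 6, 3, 5, 2, 4, 1
d = rank(pH) − rank(height): -2, 0, -4, 4, 1, 1; Σd² = 38
ρ = 1 − 6Σd² / [n(n²−1)] = 1 − 6×38 / (6×35) = 1 − 228/210 ≈ -0.086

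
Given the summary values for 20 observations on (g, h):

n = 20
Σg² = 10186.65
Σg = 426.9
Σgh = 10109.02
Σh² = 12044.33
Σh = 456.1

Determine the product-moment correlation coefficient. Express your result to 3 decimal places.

r = (nΣgh − ΣgΣh) / √[(nΣg² − (Σg)²)(nΣh² − (Σh)²)]
Numerator: 20×10109.02 − 426.9×456.1 = 7471.31
Denominator: √[(203733 − 182243.61)(240886.6 − 208027.21)] = √[21489.39 × 32859.39] = 26573.0737
r = 7471.31 / 26573.0737 ≈ 0.281

0.281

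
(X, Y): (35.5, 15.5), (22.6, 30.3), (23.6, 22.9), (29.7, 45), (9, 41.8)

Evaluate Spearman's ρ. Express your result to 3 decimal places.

-0.400

Rank X: 5, 2, 3, 4, 1
Rank Y: 1, 3, 2, 5, 4
d = rank(X) − rank(Y): 4, -1, 1, -1, -3; Σd² = 28
ρ = 1 − 6Σd² / [n(n²−1)] = 1 − 6×28 / (5×24) = 1 − 168/120 ≈ -0.400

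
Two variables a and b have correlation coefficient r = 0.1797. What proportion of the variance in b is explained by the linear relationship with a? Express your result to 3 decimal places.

r² = (0.1797)² = 0.032

0.032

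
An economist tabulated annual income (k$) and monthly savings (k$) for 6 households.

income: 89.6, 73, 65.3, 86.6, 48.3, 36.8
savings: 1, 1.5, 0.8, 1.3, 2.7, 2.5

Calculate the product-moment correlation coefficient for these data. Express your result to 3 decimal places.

-0.803

n = 6, Σx = 399.6, Σy = 9.8, Σx² = 28807.94, Σy² = 19.12, Σxy = 586.33
nΣxy − ΣxΣy = 3517.98 − 3916.08 = -398.1
nΣx² − (Σx)² = 172847.64 − 159680.16 = 13167.48; nΣy² − (Σy)² = 114.72 − 96.04 = 18.68
r = -398.1 / √(13167.48 × 18.68) = -398.1 / 495.9521 ≈ -0.803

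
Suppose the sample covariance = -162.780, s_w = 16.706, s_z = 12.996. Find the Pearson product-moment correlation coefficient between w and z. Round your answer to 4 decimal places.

r = Cov(w,z) / (s_w · s_z) = -162.780 / (16.706 × 12.996)
  = -162.780 / 217.1112 ≈ -0.7498

-0.7498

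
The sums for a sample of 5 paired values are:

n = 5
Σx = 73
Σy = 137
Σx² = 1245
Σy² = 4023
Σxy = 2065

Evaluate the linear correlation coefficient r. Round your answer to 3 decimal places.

r = (nΣxy − ΣxΣy) / √[(nΣx² − (Σx)²)(nΣy² − (Σy)²)]
Numerator: 5×2065 − 73×137 = 324
Denominator: √[(6225 − 5329)(20115 − 18769)] = √[896 × 1346] = 1098.1876
r = 324 / 1098.1876 ≈ 0.295

0.295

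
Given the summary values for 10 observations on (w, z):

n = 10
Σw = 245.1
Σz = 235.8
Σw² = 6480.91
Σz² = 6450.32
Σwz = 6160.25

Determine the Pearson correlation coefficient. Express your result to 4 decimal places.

0.5865

r = (nΣwz − ΣwΣz) / √[(nΣw² − (Σw)²)(nΣz² − (Σz)²)]
Numerator: 10×6160.25 − 245.1×235.8 = 3807.92
Denominator: √[(64809.1 − 60074.01)(64503.2 − 55601.64)] = √[4735.09 × 8901.56] = 6492.2791
r = 3807.92 / 6492.2791 ≈ 0.5865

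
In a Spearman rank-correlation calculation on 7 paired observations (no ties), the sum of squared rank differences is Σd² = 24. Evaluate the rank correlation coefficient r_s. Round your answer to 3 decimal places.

ρ = 1 − 6Σd² / [n(n²−1)] = 1 − 6×24 / (7×48)
  = 1 − 144/336 = 1 − 0.4286 ≈ 0.571

0.571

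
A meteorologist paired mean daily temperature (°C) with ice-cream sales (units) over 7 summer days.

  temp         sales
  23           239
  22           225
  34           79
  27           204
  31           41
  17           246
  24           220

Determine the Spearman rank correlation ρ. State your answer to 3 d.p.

-0.929

Rank temp: 3, 2, 7, 5, 6, 1, 4
Rank sales: 6, 5, 2, 3, 1, 7, 4
d = rank(temp) − rank(sales): -3, -3, 5, 2, 5, -6, 0; Σd² = 108
ρ = 1 − 6Σd² / [n(n²−1)] = 1 − 6×108 / (7×48) = 1 − 648/336 ≈ -0.929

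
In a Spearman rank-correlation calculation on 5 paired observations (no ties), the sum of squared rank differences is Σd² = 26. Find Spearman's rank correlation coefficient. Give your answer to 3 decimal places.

ρ = 1 − 6Σd² / [n(n²−1)] = 1 − 6×26 / (5×24)
  = 1 − 156/120 = 1 − 1.3000 ≈ -0.300

-0.300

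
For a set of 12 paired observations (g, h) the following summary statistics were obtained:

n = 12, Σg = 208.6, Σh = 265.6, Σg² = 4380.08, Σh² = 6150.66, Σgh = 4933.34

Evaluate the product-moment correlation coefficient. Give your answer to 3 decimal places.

r = (nΣgh − ΣgΣh) / √[(nΣg² − (Σg)²)(nΣh² − (Σh)²)]
Numerator: 12×4933.34 − 208.6×265.6 = 3795.92
Denominator: √[(52560.96 − 43513.96)(73807.92 − 70543.36)] = √[9047 × 3264.56] = 5434.5629
r = 3795.92 / 5434.5629 ≈ 0.698

0.698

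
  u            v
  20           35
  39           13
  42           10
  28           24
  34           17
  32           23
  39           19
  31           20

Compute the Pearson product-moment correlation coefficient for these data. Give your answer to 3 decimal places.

-0.945

n = 8, Σu = 265, Σv = 161, Σu² = 9131, Σv² = 3649, Σuv = 4974
nΣuv − ΣuΣv = 39792 − 42665 = -2873
nΣu² − (Σu)² = 73048 − 70225 = 2823; nΣv² − (Σv)² = 29192 − 25921 = 3271
r = -2873 / √(2823 × 3271) = -2873 / 3038.7552 ≈ -0.945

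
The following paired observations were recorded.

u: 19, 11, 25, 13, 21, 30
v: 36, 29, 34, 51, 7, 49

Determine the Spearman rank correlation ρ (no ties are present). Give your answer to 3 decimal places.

0.086

Rank u: 3, 1, 5, 2, 4, 6
Rank v: 4, 2, 3, 6, 1, 5
d = rank(u) − rank(v): -1, -1, 2, -4, 3, 1; Σd² = 32
ρ = 1 − 6Σd² / [n(n²−1)] = 1 − 6×32 / (6×35) = 1 − 192/210 ≈ 0.086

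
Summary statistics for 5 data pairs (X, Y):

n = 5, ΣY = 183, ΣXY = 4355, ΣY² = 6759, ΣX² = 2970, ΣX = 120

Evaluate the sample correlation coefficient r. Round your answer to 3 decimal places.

-0.499

r = (nΣXY − ΣXΣY) / √[(nΣX² − (ΣX)²)(nΣY² − (ΣY)²)]
Numerator: 5×4355 − 120×183 = -185
Denominator: √[(14850 − 14400)(33795 − 33489)] = √[450 × 306] = 371.0795
r = -185 / 371.0795 ≈ -0.499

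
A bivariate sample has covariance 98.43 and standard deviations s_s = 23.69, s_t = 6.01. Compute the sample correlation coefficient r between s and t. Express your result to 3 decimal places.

r = Cov(s,t) / (s_s · s_t) = 98.43 / (23.69 × 6.01)
  = 98.43 / 142.3769 ≈ 0.691

0.691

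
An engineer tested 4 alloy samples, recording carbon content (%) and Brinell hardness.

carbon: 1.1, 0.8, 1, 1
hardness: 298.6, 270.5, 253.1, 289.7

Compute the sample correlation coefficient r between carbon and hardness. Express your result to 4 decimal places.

n = 4, Σx = 3.9, Σy = 1111.9, Σx² = 3.85, Σy² = 310317.91, Σxy = 1087.66
nΣxy − ΣxΣy = 4350.64 − 4336.41 = 14.23
nΣx² − (Σx)² = 15.4 − 15.21 = 0.19; nΣy² − (Σy)² = 1241271.64 − 1236321.61 = 4950.03
r = 14.23 / √(0.19 × 4950.03) = 14.23 / 30.6677 ≈ 0.4640

0.4640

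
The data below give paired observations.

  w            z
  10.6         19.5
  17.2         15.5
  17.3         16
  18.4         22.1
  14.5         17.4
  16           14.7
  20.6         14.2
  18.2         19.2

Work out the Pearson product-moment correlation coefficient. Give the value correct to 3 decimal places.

n = 8, Σw = 132.8, Σz = 138.6, Σw² = 2267.9, Σz² = 2454.04, Σwz = 2286.2
nΣwz − ΣwΣz = 18289.6 − 18406.08 = -116.48
nΣw² − (Σw)² = 18143.2 − 17635.84 = 507.36; nΣz² − (Σz)² = 19632.32 − 19209.96 = 422.36
r = -116.48 / √(507.36 × 422.36) = -116.48 / 462.9131 ≈ -0.252

-0.252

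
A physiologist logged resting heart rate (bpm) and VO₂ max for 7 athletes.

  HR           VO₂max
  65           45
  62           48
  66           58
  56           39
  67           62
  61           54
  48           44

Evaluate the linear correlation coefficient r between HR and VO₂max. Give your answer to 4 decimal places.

n = 7, Σx = 425, Σy = 350, Σx² = 26075, Σy² = 17910, Σxy = 21473
nΣxy − ΣxΣy = 150311 − 148750 = 1561
nΣx² − (Σx)² = 182525 − 180625 = 1900; nΣy² − (Σy)² = 125370 − 122500 = 2870
r = 1561 / √(1900 × 2870) = 1561 / 2335.1659 ≈ 0.6685

0.6685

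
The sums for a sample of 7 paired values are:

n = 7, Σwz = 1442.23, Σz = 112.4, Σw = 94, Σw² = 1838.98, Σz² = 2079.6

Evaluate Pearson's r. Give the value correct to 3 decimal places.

-0.169

r = (nΣwz − ΣwΣz) / √[(nΣw² − (Σw)²)(nΣz² − (Σz)²)]
Numerator: 7×1442.23 − 94×112.4 = -469.99
Denominator: √[(12872.86 − 8836)(14557.2 − 12633.76)] = √[4036.86 × 1923.44] = 2786.5136
r = -469.99 / 2786.5136 ≈ -0.169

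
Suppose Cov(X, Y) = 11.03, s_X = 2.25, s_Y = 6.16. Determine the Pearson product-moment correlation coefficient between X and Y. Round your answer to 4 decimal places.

0.7958

r = Cov(X,Y) / (s_X · s_Y) = 11.03 / (2.25 × 6.16)
  = 11.03 / 13.8600 ≈ 0.7958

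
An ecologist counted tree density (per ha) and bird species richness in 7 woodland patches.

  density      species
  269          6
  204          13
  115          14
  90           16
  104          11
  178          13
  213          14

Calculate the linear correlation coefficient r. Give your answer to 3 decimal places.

-0.642

n = 7, Σx = 1173, Σy = 87, Σx² = 223171, Σy² = 1143, Σxy = 13756
nΣxy − ΣxΣy = 96292 − 102051 = -5759
nΣx² − (Σx)² = 1562197 − 1375929 = 186268; nΣy² − (Σy)² = 8001 − 7569 = 432
r = -5759 / √(186268 × 432) = -5759 / 8970.3833 ≈ -0.642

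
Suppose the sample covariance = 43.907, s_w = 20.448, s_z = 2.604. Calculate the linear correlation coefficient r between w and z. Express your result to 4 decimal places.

0.8246

r = Cov(w,z) / (s_w · s_z) = 43.907 / (20.448 × 2.604)
  = 43.907 / 53.2466 ≈ 0.8246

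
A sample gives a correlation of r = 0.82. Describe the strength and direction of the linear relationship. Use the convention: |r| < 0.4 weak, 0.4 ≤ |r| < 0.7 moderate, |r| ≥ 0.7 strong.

strong positive

r = 0.82 > 0 so the relationship is positive.
|r| = 0.82, which falls in the strong range.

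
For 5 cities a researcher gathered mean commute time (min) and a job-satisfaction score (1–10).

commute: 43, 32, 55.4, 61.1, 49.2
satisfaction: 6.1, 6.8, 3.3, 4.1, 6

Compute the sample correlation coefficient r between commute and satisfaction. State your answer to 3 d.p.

-0.861

n = 5, Σx = 240.7, Σy = 26.3, Σx² = 12096.01, Σy² = 147.15, Σxy = 1208.43
nΣxy − ΣxΣy = 6042.15 − 6330.41 = -288.26
nΣx² − (Σx)² = 60480.05 − 57936.49 = 2543.56; nΣy² − (Σy)² = 735.75 − 691.69 = 44.06
r = -288.26 / √(2543.56 × 44.06) = -288.26 / 334.7675 ≈ -0.861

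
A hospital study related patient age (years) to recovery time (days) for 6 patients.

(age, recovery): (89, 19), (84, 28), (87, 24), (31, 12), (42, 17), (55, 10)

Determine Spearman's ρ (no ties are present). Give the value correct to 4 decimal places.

Rank age: 6, 4, 5, 1, 2, 3
Rank recovery: 4, 6, 5, 2, 3, 1
d = rank(age) − rank(recovery): 2, -2, 0, -1, -1, 2; Σd² = 14
ρ = 1 − 6Σd² / [n(n²−1)] = 1 − 6×14 / (6×35) = 1 − 84/210 ≈ 0.6000

0.6000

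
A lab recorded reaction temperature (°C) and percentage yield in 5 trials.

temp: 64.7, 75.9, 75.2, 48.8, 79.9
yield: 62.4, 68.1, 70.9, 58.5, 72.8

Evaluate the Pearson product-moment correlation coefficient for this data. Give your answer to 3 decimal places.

n = 5, Σx = 344.5, Σy = 332.7, Σx² = 24367.39, Σy² = 22280.27, Σxy = 23209.27
nΣxy − ΣxΣy = 116046.35 − 114615.15 = 1431.2
nΣx² − (Σx)² = 121836.95 − 118680.25 = 3156.7; nΣy² − (Σy)² = 111401.35 − 110689.29 = 712.06
r = 1431.2 / √(3156.7 × 712.06) = 1431.2 / 1499.2531 ≈ 0.955

0.955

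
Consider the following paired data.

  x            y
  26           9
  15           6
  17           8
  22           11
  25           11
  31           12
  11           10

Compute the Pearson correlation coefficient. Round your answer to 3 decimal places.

0.598

n = 7, Σx = 147, Σy = 67, Σx² = 3381, Σy² = 667, Σxy = 1459
nΣxy − ΣxΣy = 10213 − 9849 = 364
nΣx² − (Σx)² = 23667 − 21609 = 2058; nΣy² − (Σy)² = 4669 − 4489 = 180
r = 364 / √(2058 × 180) = 364 / 608.6378 ≈ 0.598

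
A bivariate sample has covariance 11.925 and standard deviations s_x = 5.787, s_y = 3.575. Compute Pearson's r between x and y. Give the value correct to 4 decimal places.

0.5764

r = Cov(x,y) / (s_x · s_y) = 11.925 / (5.787 × 3.575)
  = 11.925 / 20.6885 ≈ 0.5764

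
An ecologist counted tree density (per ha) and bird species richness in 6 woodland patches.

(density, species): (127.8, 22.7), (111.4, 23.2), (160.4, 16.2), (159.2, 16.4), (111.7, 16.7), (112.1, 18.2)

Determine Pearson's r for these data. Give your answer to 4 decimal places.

-0.5022

n = 6, Σx = 782.6, Σy = 113.4, Σx² = 104858.9, Σy² = 2195.06, Σxy = 14600.51
nΣxy − ΣxΣy = 87603.06 − 88746.84 = -1143.78
nΣx² − (Σx)² = 629153.4 − 612462.76 = 16690.64; nΣy² − (Σy)² = 13170.36 − 12859.56 = 310.8
r = -1143.78 / √(16690.64 × 310.8) = -1143.78 / 2277.5976 ≈ -0.5022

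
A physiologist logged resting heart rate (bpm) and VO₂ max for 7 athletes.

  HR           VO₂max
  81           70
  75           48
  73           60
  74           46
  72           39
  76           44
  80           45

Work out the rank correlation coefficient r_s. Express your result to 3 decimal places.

0.357

Rank HR: 7, 4, 2, 3, 1, 5, 6
Rank VO₂max: 7, 5, 6, 4, 1, 2, 3
d = rank(HR) − rank(VO₂max): 0, -1, -4, -1, 0, 3, 3; Σd² = 36
ρ = 1 − 6Σd² / [n(n²−1)] = 1 − 6×36 / (7×48) = 1 − 216/336 ≈ 0.357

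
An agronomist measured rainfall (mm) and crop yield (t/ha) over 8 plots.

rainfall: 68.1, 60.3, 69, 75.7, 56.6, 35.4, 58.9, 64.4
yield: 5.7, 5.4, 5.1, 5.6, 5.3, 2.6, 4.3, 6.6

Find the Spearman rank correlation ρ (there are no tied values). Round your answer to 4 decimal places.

Rank rainfall: 6, 4, 7, 8, 2, 1, 3, 5
Rank yield: 7, 5, 3, 6, 4, 1, 2, 8
d = rank(rainfall) − rank(yield): -1, -1, 4, 2, -2, 0, 1, -3; Σd² = 36
ρ = 1 − 6Σd² / [n(n²−1)] = 1 − 6×36 / (8×63) = 1 − 216/504 ≈ 0.5714

0.5714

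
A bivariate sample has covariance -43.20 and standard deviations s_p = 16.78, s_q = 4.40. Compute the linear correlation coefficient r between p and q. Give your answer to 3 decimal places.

r = Cov(p,q) / (s_p · s_q) = -43.20 / (16.78 × 4.40)
  = -43.20 / 73.8320 ≈ -0.585

-0.585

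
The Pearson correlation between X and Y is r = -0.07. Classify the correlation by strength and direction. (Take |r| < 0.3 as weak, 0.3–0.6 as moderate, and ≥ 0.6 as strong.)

weak negative

r = -0.07 < 0 so the relationship is negative.
|r| = 0.07, which falls in the weak range.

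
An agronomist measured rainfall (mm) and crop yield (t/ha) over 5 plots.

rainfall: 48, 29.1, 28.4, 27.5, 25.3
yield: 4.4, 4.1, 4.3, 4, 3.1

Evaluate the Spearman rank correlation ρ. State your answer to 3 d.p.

Rank rainfall: 5, 4, 3, 2, 1
Rank yield: 5, 3, 4, 2, 1
d = rank(rainfall) − rank(yield): 0, 1, -1, 0, 0; Σd² = 2
ρ = 1 − 6Σd² / [n(n²−1)] = 1 − 6×2 / (5×24) = 1 − 12/120 ≈ 0.900

0.900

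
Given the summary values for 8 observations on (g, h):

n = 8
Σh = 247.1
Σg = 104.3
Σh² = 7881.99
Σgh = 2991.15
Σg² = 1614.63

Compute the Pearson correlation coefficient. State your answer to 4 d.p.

r = (nΣgh − ΣgΣh) / √[(nΣg² − (Σg)²)(nΣh² − (Σh)²)]
Numerator: 8×2991.15 − 104.3×247.1 = -1843.33
Denominator: √[(12917.04 − 10878.49)(63055.92 − 61058.41)] = √[2038.55 × 1997.51] = 2017.9257
r = -1843.33 / 2017.9257 ≈ -0.9135

-0.9135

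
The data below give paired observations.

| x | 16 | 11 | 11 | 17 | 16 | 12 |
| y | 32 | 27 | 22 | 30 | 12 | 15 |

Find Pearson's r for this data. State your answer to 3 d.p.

n = 6, Σx = 83, Σy = 138, Σx² = 1187, Σy² = 3506, Σxy = 1933
nΣxy − ΣxΣy = 11598 − 11454 = 144
nΣx² − (Σx)² = 7122 − 6889 = 233; nΣy² − (Σy)² = 21036 − 19044 = 1992
r = 144 / √(233 × 1992) = 144 / 681.2753 ≈ 0.211

0.211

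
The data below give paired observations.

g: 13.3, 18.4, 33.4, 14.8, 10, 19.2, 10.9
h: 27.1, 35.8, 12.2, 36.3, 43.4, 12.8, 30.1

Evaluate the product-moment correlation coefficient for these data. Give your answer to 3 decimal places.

-0.733

n = 7, Σg = 120, Σh = 197.7, Σg² = 2437.5, Σh² = 6435.99, Σgh = 2971.72
nΣgh − ΣgΣh = 20802.04 − 23724 = -2921.96
nΣg² − (Σg)² = 17062.5 − 14400 = 2662.5; nΣh² − (Σh)² = 45051.93 − 39085.29 = 5966.64
r = -2921.96 / √(2662.5 × 5966.64) = -2921.96 / 3985.7470 ≈ -0.733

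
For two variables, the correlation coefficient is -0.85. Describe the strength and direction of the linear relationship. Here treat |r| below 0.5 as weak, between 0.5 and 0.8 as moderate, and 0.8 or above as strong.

r = -0.85 < 0 so the relationship is negative.
|r| = 0.85, which falls in the strong range.

strong negative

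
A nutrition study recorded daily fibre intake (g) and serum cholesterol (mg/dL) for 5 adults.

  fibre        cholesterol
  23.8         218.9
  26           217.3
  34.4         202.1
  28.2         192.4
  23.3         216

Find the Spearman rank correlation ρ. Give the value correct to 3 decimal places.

Rank fibre: 2, 3, 5, 4, 1
Rank cholesterol: 5, 4, 2, 1, 3
d = rank(fibre) − rank(cholesterol): -3, -1, 3, 3, -2; Σd² = 32
ρ = 1 − 6Σd² / [n(n²−1)] = 1 − 6×32 / (5×24) = 1 − 192/120 ≈ -0.600

-0.600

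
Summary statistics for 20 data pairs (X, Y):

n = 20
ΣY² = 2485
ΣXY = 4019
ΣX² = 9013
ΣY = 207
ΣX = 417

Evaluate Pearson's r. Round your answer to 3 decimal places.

r = (nΣXY − ΣXΣY) / √[(nΣX² − (ΣX)²)(nΣY² − (ΣY)²)]
Numerator: 20×4019 − 417×207 = -5939
Denominator: √[(180260 − 173889)(49700 − 42849)] = √[6371 × 6851] = 6606.6422
r = -5939 / 6606.6422 ≈ -0.899

-0.899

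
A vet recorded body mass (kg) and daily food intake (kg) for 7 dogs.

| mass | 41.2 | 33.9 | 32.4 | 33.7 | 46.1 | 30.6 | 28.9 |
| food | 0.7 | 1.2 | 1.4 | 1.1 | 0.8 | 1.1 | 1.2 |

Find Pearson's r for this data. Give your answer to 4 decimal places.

-0.8087

n = 7, Σx = 246.8, Σy = 7.5, Σx² = 8928.88, Σy² = 8.39, Σxy = 257.17
nΣxy − ΣxΣy = 1800.19 − 1851 = -50.81
nΣx² − (Σx)² = 62502.16 − 60910.24 = 1591.92; nΣy² − (Σy)² = 58.73 − 56.25 = 2.48
r = -50.81 / √(1591.92 × 2.48) = -50.81 / 62.8328 ≈ -0.8087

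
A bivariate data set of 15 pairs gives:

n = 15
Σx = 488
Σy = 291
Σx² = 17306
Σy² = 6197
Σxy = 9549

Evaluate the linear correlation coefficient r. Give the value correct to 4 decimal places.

r = (nΣxy − ΣxΣy) / √[(nΣx² − (Σx)²)(nΣy² − (Σy)²)]
Numerator: 15×9549 − 488×291 = 1227
Denominator: √[(259590 − 238144)(92955 − 84681)] = √[21446 × 8274] = 13320.8184
r = 1227 / 13320.8184 ≈ 0.0921

0.0921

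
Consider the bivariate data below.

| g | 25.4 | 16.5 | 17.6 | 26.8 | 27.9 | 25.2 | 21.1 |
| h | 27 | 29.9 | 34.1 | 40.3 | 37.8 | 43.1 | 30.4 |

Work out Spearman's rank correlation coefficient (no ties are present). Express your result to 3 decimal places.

0.393

Rank g: 5, 1, 2, 6, 7, 4, 3
Rank h: 1, 2, 4, 6, 5, 7, 3
d = rank(g) − rank(h): 4, -1, -2, 0, 2, -3, 0; Σd² = 34
ρ = 1 − 6Σd² / [n(n²−1)] = 1 − 6×34 / (7×48) = 1 − 204/336 ≈ 0.393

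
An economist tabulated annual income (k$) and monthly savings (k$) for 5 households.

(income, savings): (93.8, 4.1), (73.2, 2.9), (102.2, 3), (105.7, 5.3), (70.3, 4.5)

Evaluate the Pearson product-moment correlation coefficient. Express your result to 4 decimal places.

0.2548

n = 5, Σx = 445.2, Σy = 19.8, Σx² = 40716.1, Σy² = 82.56, Σxy = 1780.02
nΣxy − ΣxΣy = 8900.1 − 8814.96 = 85.14
nΣx² − (Σx)² = 203580.5 − 198203.04 = 5377.46; nΣy² − (Σy)² = 412.8 − 392.04 = 20.76
r = 85.14 / √(5377.46 × 20.76) = 85.14 / 334.1198 ≈ 0.2548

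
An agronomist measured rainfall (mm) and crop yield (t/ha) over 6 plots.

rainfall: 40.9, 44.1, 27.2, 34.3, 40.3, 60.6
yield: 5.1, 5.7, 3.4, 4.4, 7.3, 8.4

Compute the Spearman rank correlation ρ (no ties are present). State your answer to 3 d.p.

0.829

Rank rainfall: 4, 5, 1, 2, 3, 6
Rank yield: 3, 4, 1, 2, 5, 6
d = rank(rainfall) − rank(yield): 1, 1, 0, 0, -2, 0; Σd² = 6
ρ = 1 − 6Σd² / [n(n²−1)] = 1 − 6×6 / (6×35) = 1 − 36/210 ≈ 0.829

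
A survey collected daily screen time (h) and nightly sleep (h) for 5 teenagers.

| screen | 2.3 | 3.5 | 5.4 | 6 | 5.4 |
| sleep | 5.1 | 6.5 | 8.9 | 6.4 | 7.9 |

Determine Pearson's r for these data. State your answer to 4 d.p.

n = 5, Σx = 22.6, Σy = 34.8, Σx² = 111.86, Σy² = 250.84, Σxy = 163.6
nΣxy − ΣxΣy = 818 − 786.48 = 31.52
nΣx² − (Σx)² = 559.3 − 510.76 = 48.54; nΣy² − (Σy)² = 1254.2 − 1211.04 = 43.16
r = 31.52 / √(48.54 × 43.16) = 31.52 / 45.7710 ≈ 0.6886

0.6886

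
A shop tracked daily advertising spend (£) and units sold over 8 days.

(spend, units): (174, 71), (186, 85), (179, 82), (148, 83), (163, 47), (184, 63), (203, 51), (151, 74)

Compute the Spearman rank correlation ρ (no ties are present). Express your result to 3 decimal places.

Rank spend: 4, 7, 5, 1, 3, 6, 8, 2
Rank units: 4, 8, 6, 7, 1, 3, 2, 5
d = rank(spend) − rank(units): 0, -1, -1, -6, 2, 3, 6, -3; Σd² = 96
ρ = 1 − 6Σd² / [n(n²−1)] = 1 − 6×96 / (8×63) = 1 − 576/504 ≈ -0.143

-0.143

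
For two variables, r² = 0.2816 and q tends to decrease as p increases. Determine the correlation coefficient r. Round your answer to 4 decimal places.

|r| = √0.2816 = 0.5307
The association is negative, so r = −0.5307.

-0.5307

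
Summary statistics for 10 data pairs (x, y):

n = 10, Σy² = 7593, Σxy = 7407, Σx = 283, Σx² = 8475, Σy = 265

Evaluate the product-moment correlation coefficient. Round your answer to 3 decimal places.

r = (nΣxy − ΣxΣy) / √[(nΣx² − (Σx)²)(nΣy² − (Σy)²)]
Numerator: 10×7407 − 283×265 = -925
Denominator: √[(84750 − 80089)(75930 − 70225)] = √[4661 × 5705] = 5156.6467
r = -925 / 5156.6467 ≈ -0.179

-0.179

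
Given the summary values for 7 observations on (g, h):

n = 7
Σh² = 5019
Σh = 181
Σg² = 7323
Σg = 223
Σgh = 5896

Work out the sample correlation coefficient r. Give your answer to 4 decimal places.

r = (nΣgh − ΣgΣh) / √[(nΣg² − (Σg)²)(nΣh² − (Σh)²)]
Numerator: 7×5896 − 223×181 = 909
Denominator: √[(51261 − 49729)(35133 − 32761)] = √[1532 × 2372] = 1906.2801
r = 909 / 1906.2801 ≈ 0.4768

0.4768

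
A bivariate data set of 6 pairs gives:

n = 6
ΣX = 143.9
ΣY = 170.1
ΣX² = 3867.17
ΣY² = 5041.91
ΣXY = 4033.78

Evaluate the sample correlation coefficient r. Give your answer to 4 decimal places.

-0.1515

r = (nΣXY − ΣXΣY) / √[(nΣX² − (ΣX)²)(nΣY² − (ΣY)²)]
Numerator: 6×4033.78 − 143.9×170.1 = -274.71
Denominator: √[(23203.02 − 20707.21)(30251.46 − 28934.01)] = √[2495.81 × 1317.45] = 1813.3132
r = -274.71 / 1813.3132 ≈ -0.1515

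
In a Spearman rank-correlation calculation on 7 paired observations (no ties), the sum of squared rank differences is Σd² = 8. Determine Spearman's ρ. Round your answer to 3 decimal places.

ρ = 1 − 6Σd² / [n(n²−1)] = 1 − 6×8 / (7×48)
  = 1 − 48/336 = 1 − 0.1429 ≈ 0.857

0.857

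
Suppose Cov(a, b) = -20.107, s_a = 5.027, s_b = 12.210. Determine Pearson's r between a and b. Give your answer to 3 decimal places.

-0.328

r = Cov(a,b) / (s_a · s_b) = -20.107 / (5.027 × 12.210)
  = -20.107 / 61.3797 ≈ -0.328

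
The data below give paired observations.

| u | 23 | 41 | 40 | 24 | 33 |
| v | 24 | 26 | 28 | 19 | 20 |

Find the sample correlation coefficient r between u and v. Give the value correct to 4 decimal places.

n = 5, Σu = 161, Σv = 117, Σu² = 5475, Σv² = 2797, Σuv = 3854
nΣuv − ΣuΣv = 19270 − 18837 = 433
nΣu² − (Σu)² = 27375 − 25921 = 1454; nΣv² − (Σv)² = 13985 − 13689 = 296
r = 433 / √(1454 × 296) = 433 / 656.0366 ≈ 0.6600

0.6600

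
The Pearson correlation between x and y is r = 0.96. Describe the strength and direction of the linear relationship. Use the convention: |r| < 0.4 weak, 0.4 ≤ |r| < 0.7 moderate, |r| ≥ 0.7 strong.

r = 0.96 > 0 so the relationship is positive.
|r| = 0.96, which falls in the strong range.

strong positive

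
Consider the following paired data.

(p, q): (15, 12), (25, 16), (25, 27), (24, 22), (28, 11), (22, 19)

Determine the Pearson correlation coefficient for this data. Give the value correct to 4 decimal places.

0.2220

n = 6, Σp = 139, Σq = 107, Σp² = 3319, Σq² = 2095, Σpq = 2509
nΣpq − ΣpΣq = 15054 − 14873 = 181
nΣp² − (Σp)² = 19914 − 19321 = 593; nΣq² − (Σq)² = 12570 − 11449 = 1121
r = 181 / √(593 × 1121) = 181 / 815.3239 ≈ 0.2220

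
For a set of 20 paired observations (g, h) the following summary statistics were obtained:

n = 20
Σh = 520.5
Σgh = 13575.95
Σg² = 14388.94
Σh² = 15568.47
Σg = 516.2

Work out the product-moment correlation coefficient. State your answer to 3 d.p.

0.097

r = (nΣgh − ΣgΣh) / √[(nΣg² − (Σg)²)(nΣh² − (Σh)²)]
Numerator: 20×13575.95 − 516.2×520.5 = 2836.9
Denominator: √[(287778.8 − 266462.44)(311369.4 − 270920.25)] = √[21316.36 × 40449.15] = 29363.7301
r = 2836.9 / 29363.7301 ≈ 0.097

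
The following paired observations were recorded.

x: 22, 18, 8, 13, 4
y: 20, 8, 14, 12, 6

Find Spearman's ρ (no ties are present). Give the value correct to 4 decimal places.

0.6000

Rank x: 5, 4, 2, 3, 1
Rank y: 5, 2, 4, 3, 1
d = rank(x) − rank(y): 0, 2, -2, 0, 0; Σd² = 8
ρ = 1 − 6Σd² / [n(n²−1)] = 1 − 6×8 / (5×24) = 1 − 48/120 ≈ 0.6000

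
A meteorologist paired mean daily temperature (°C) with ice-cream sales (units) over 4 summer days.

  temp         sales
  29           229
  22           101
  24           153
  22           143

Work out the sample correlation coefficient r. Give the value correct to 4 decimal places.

0.9469

n = 4, Σx = 97, Σy = 626, Σx² = 2385, Σy² = 106500, Σxy = 15681
nΣxy − ΣxΣy = 62724 − 60722 = 2002
nΣx² − (Σx)² = 9540 − 9409 = 131; nΣy² − (Σy)² = 426000 − 391876 = 34124
r = 2002 / √(131 × 34124) = 2002 / 2114.2952 ≈ 0.9469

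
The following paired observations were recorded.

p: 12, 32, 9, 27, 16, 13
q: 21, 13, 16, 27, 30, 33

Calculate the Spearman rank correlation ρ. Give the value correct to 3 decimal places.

Rank p: 2, 6, 1, 5, 4, 3
Rank q: 3, 1, 2, 4, 5, 6
d = rank(p) − rank(q): -1, 5, -1, 1, -1, -3; Σd² = 38
ρ = 1 − 6Σd² / [n(n²−1)] = 1 − 6×38 / (6×35) = 1 − 228/210 ≈ -0.086

-0.086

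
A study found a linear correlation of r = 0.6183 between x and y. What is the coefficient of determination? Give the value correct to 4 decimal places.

0.3823

r² = (0.6183)² = 0.3823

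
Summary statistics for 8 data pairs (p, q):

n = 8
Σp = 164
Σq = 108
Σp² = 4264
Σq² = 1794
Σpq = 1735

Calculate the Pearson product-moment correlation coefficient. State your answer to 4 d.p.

r = (nΣpq − ΣpΣq) / √[(nΣp² − (Σp)²)(nΣq² − (Σq)²)]
Numerator: 8×1735 − 164×108 = -3832
Denominator: √[(34112 − 26896)(14352 − 11664)] = √[7216 × 2688] = 4404.1580
r = -3832 / 4404.1580 ≈ -0.8701

-0.8701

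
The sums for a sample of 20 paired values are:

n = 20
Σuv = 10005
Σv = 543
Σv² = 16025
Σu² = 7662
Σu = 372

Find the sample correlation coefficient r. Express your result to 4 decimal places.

r = (nΣuv − ΣuΣv) / √[(nΣu² − (Σu)²)(nΣv² − (Σv)²)]
Numerator: 20×10005 − 372×543 = -1896
Denominator: √[(153240 − 138384)(320500 − 294849)] = √[14856 × 25651] = 19521.0465
r = -1896 / 19521.0465 ≈ -0.0971

-0.0971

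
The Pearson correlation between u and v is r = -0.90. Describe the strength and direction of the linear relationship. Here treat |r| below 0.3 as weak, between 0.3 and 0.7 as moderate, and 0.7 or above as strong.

r = -0.90 < 0 so the relationship is negative.
|r| = 0.90, which falls in the strong range.

strong negative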